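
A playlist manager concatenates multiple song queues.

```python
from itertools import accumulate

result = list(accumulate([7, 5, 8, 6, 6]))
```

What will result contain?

Step 1: accumulate computes running sums:
  + 7 = 7
  + 5 = 12
  + 8 = 20
  + 6 = 26
  + 6 = 32
Therefore result = [7, 12, 20, 26, 32].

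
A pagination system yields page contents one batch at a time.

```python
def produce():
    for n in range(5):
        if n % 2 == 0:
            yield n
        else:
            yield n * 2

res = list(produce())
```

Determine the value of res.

Step 1: For each n in range(5), yield n if even, else n*2:
  n=0 (even): yield 0
  n=1 (odd): yield 1*2 = 2
  n=2 (even): yield 2
  n=3 (odd): yield 3*2 = 6
  n=4 (even): yield 4
Therefore res = [0, 2, 2, 6, 4].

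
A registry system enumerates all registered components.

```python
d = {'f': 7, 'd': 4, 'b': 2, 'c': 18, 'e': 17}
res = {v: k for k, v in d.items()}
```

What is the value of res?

Step 1: Invert dict (swap keys and values):
  'f': 7 -> 7: 'f'
  'd': 4 -> 4: 'd'
  'b': 2 -> 2: 'b'
  'c': 18 -> 18: 'c'
  'e': 17 -> 17: 'e'
Therefore res = {7: 'f', 4: 'd', 2: 'b', 18: 'c', 17: 'e'}.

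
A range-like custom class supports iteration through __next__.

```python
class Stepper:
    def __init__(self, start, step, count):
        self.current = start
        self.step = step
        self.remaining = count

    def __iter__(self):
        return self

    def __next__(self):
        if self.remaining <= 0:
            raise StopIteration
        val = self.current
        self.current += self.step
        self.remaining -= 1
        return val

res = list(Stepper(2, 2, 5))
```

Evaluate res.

Step 1: Stepper starts at 2, increments by 2, for 5 steps:
  Yield 2, then current += 2
  Yield 4, then current += 2
  Yield 6, then current += 2
  Yield 8, then current += 2
  Yield 10, then current += 2
Therefore res = [2, 4, 6, 8, 10].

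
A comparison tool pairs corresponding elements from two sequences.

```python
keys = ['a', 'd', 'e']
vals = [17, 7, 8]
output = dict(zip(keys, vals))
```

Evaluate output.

Step 1: zip pairs keys with values:
  'a' -> 17
  'd' -> 7
  'e' -> 8
Therefore output = {'a': 17, 'd': 7, 'e': 8}.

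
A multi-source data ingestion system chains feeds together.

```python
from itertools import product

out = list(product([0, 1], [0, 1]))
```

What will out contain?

Step 1: product([0, 1], [0, 1]) gives all pairs:
  (0, 0)
  (0, 1)
  (1, 0)
  (1, 1)
Therefore out = [(0, 0), (0, 1), (1, 0), (1, 1)].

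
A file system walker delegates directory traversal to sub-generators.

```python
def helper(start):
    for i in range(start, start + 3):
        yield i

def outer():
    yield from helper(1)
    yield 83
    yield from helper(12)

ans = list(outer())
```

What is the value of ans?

Step 1: outer() delegates to helper(1):
  yield 1
  yield 2
  yield 3
Step 2: yield 83
Step 3: Delegates to helper(12):
  yield 12
  yield 13
  yield 14
Therefore ans = [1, 2, 3, 83, 12, 13, 14].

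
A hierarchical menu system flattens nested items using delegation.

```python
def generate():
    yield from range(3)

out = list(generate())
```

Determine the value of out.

Step 1: yield from delegates to the iterable, yielding each element.
Step 2: Collected values: [0, 1, 2].
Therefore out = [0, 1, 2].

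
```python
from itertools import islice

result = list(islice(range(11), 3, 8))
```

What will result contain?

Step 1: islice(range(11), 3, 8) takes elements at indices [3, 8).
Step 2: Elements: [3, 4, 5, 6, 7].
Therefore result = [3, 4, 5, 6, 7].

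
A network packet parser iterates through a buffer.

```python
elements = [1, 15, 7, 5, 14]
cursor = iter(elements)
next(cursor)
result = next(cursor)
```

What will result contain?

Step 1: Create iterator over [1, 15, 7, 5, 14].
Step 2: next() consumes 1.
Step 3: next() returns 15.
Therefore result = 15.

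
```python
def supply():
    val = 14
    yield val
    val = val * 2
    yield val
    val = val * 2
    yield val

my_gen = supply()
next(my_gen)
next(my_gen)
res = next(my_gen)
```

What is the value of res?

Step 1: Trace through generator execution:
  Yield 1: val starts at 14, yield 14
  Yield 2: val = 14 * 2 = 28, yield 28
  Yield 3: val = 28 * 2 = 56, yield 56
Step 2: First next() gets 14, second next() gets the second value, third next() yields 56.
Therefore res = 56.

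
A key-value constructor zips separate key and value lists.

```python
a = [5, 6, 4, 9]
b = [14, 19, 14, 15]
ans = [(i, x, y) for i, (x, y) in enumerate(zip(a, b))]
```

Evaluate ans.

Step 1: enumerate(zip(a, b)) gives index with paired elements:
  i=0: (5, 14)
  i=1: (6, 19)
  i=2: (4, 14)
  i=3: (9, 15)
Therefore ans = [(0, 5, 14), (1, 6, 19), (2, 4, 14), (3, 9, 15)].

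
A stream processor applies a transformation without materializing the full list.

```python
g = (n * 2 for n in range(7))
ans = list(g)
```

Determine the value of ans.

Step 1: For each n in range(7), compute n*2:
  n=0: 0*2 = 0
  n=1: 1*2 = 2
  n=2: 2*2 = 4
  n=3: 3*2 = 6
  n=4: 4*2 = 8
  n=5: 5*2 = 10
  n=6: 6*2 = 12
Therefore ans = [0, 2, 4, 6, 8, 10, 12].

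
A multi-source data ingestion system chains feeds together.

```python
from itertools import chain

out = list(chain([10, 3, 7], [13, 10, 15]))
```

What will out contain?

Step 1: chain() concatenates iterables: [10, 3, 7] + [13, 10, 15].
Therefore out = [10, 3, 7, 13, 10, 15].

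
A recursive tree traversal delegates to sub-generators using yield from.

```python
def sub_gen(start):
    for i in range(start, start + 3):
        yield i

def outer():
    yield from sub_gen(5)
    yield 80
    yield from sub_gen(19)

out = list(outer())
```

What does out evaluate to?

Step 1: outer() delegates to sub_gen(5):
  yield 5
  yield 6
  yield 7
Step 2: yield 80
Step 3: Delegates to sub_gen(19):
  yield 19
  yield 20
  yield 21
Therefore out = [5, 6, 7, 80, 19, 20, 21].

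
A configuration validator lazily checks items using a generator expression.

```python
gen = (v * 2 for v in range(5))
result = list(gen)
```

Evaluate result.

Step 1: For each v in range(5), compute v*2:
  v=0: 0*2 = 0
  v=1: 1*2 = 2
  v=2: 2*2 = 4
  v=3: 3*2 = 6
  v=4: 4*2 = 8
Therefore result = [0, 2, 4, 6, 8].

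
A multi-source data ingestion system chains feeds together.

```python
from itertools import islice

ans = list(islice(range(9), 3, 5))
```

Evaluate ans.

Step 1: islice(range(9), 3, 5) takes elements at indices [3, 5).
Step 2: Elements: [3, 4].
Therefore ans = [3, 4].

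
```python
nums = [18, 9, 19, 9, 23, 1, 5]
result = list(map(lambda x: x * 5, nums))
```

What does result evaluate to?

Step 1: Apply lambda x: x * 5 to each element:
  18 -> 90
  9 -> 45
  19 -> 95
  9 -> 45
  23 -> 115
  1 -> 5
  5 -> 25
Therefore result = [90, 45, 95, 45, 115, 5, 25].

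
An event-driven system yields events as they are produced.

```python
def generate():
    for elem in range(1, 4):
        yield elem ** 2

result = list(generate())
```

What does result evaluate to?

Step 1: For each elem in range(1, 4), yield elem**2:
  elem=1: yield 1**2 = 1
  elem=2: yield 2**2 = 4
  elem=3: yield 3**2 = 9
Therefore result = [1, 4, 9].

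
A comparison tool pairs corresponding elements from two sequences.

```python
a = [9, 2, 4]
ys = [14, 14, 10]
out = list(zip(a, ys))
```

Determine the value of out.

Step 1: zip pairs elements at same index:
  Index 0: (9, 14)
  Index 1: (2, 14)
  Index 2: (4, 10)
Therefore out = [(9, 14), (2, 14), (4, 10)].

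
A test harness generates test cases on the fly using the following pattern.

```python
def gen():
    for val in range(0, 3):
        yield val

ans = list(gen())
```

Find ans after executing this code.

Step 1: The generator yields each value from range(0, 3).
Step 2: list() consumes all yields: [0, 1, 2].
Therefore ans = [0, 1, 2].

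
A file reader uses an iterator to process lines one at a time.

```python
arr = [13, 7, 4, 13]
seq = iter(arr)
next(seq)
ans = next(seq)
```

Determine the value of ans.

Step 1: Create iterator over [13, 7, 4, 13].
Step 2: next() consumes 13.
Step 3: next() returns 7.
Therefore ans = 7.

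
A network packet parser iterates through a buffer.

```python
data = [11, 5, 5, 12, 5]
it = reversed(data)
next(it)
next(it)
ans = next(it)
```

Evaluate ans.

Step 1: reversed([11, 5, 5, 12, 5]) gives iterator: [5, 12, 5, 5, 11].
Step 2: First next() = 5, second next() = 12.
Step 3: Third next() = 5.
Therefore ans = 5.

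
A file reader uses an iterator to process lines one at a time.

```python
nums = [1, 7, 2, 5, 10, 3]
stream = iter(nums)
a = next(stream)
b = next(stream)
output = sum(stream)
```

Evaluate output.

Step 1: Create iterator over [1, 7, 2, 5, 10, 3].
Step 2: a = next() = 1, b = next() = 7.
Step 3: sum() of remaining [2, 5, 10, 3] = 20.
Therefore output = 20.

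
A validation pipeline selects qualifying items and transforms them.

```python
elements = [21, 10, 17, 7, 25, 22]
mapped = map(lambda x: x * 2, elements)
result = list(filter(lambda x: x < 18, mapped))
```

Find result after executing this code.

Step 1: Map x * 2:
  21 -> 42
  10 -> 20
  17 -> 34
  7 -> 14
  25 -> 50
  22 -> 44
Step 2: Filter for < 18:
  42: removed
  20: removed
  34: removed
  14: kept
  50: removed
  44: removed
Therefore result = [14].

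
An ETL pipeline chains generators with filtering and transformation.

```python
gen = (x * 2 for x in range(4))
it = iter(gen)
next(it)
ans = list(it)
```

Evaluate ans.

Step 1: Generator produces [0, 2, 4, 6].
Step 2: next(it) consumes first element (0).
Step 3: list(it) collects remaining: [2, 4, 6].
Therefore ans = [2, 4, 6].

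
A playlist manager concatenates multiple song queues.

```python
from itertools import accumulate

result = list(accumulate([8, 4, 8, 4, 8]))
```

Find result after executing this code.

Step 1: accumulate computes running sums:
  + 8 = 8
  + 4 = 12
  + 8 = 20
  + 4 = 24
  + 8 = 32
Therefore result = [8, 12, 20, 24, 32].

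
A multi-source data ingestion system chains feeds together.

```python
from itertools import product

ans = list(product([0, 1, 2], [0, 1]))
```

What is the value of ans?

Step 1: product([0, 1, 2], [0, 1]) gives all pairs:
  (0, 0)
  (0, 1)
  (1, 0)
  (1, 1)
  (2, 0)
  (2, 1)
Therefore ans = [(0, 0), (0, 1), (1, 0), (1, 1), (2, 0), (2, 1)].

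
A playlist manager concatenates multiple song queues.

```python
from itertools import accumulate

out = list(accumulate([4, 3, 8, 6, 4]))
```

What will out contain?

Step 1: accumulate computes running sums:
  + 4 = 4
  + 3 = 7
  + 8 = 15
  + 6 = 21
  + 4 = 25
Therefore out = [4, 7, 15, 21, 25].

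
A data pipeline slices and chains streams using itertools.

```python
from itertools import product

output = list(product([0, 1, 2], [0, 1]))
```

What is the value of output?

Step 1: product([0, 1, 2], [0, 1]) gives all pairs:
  (0, 0)
  (0, 1)
  (1, 0)
  (1, 1)
  (2, 0)
  (2, 1)
Therefore output = [(0, 0), (0, 1), (1, 0), (1, 1), (2, 0), (2, 1)].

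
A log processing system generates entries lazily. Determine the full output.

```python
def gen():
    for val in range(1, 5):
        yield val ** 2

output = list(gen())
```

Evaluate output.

Step 1: For each val in range(1, 5), yield val**2:
  val=1: yield 1**2 = 1
  val=2: yield 2**2 = 4
  val=3: yield 3**2 = 9
  val=4: yield 4**2 = 16
Therefore output = [1, 4, 9, 16].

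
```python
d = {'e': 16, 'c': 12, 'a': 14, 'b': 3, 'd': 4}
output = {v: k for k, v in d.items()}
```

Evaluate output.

Step 1: Invert dict (swap keys and values):
  'e': 16 -> 16: 'e'
  'c': 12 -> 12: 'c'
  'a': 14 -> 14: 'a'
  'b': 3 -> 3: 'b'
  'd': 4 -> 4: 'd'
Therefore output = {16: 'e', 12: 'c', 14: 'a', 3: 'b', 4: 'd'}.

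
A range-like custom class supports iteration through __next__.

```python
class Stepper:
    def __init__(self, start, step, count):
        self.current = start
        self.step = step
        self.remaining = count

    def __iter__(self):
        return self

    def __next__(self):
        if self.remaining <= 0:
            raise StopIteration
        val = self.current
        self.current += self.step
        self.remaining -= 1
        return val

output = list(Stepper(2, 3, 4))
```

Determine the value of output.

Step 1: Stepper starts at 2, increments by 3, for 4 steps:
  Yield 2, then current += 3
  Yield 5, then current += 3
  Yield 8, then current += 3
  Yield 11, then current += 3
Therefore output = [2, 5, 8, 11].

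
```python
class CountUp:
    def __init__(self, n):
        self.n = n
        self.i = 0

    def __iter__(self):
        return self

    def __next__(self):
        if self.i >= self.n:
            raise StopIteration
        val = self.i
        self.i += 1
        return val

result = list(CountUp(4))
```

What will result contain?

Step 1: CountUp(4) creates an iterator counting 0 to 3.
Step 2: list() consumes all values: [0, 1, 2, 3].
Therefore result = [0, 1, 2, 3].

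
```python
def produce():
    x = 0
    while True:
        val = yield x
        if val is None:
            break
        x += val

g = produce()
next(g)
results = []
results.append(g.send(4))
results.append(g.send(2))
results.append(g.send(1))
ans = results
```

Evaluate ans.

Step 1: next(g) -> yield 0.
Step 2: send(4) -> x = 4, yield 4.
Step 3: send(2) -> x = 6, yield 6.
Step 4: send(1) -> x = 7, yield 7.
Therefore ans = [4, 6, 7].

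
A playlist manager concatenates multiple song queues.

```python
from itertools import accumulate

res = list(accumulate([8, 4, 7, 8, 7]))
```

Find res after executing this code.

Step 1: accumulate computes running sums:
  + 8 = 8
  + 4 = 12
  + 7 = 19
  + 8 = 27
  + 7 = 34
Therefore res = [8, 12, 19, 27, 34].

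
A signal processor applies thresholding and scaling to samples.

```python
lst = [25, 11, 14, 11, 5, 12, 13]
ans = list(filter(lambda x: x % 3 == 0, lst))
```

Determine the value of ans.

Step 1: Filter elements divisible by 3:
  25 % 3 = 1: removed
  11 % 3 = 2: removed
  14 % 3 = 2: removed
  11 % 3 = 2: removed
  5 % 3 = 2: removed
  12 % 3 = 0: kept
  13 % 3 = 1: removed
Therefore ans = [12].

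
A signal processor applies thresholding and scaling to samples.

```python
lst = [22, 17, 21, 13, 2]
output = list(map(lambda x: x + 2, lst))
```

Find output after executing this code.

Step 1: Apply lambda x: x + 2 to each element:
  22 -> 24
  17 -> 19
  21 -> 23
  13 -> 15
  2 -> 4
Therefore output = [24, 19, 23, 15, 4].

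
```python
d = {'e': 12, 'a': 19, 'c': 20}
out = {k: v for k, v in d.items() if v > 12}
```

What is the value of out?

Step 1: Filter items where value > 12:
  'e': 12 <= 12: removed
  'a': 19 > 12: kept
  'c': 20 > 12: kept
Therefore out = {'a': 19, 'c': 20}.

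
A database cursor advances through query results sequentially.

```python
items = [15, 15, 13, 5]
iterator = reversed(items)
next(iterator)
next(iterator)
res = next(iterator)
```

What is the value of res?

Step 1: reversed([15, 15, 13, 5]) gives iterator: [5, 13, 15, 15].
Step 2: First next() = 5, second next() = 13.
Step 3: Third next() = 15.
Therefore res = 15.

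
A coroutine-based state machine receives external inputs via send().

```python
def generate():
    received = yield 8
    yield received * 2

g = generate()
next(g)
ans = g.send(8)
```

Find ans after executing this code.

Step 1: next(g) advances to first yield, producing 8.
Step 2: send(8) resumes, received = 8.
Step 3: yield received * 2 = 8 * 2 = 16.
Therefore ans = 16.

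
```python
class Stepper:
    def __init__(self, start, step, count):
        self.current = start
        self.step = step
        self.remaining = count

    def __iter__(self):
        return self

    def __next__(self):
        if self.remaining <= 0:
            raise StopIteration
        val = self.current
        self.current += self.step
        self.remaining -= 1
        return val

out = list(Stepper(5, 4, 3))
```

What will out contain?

Step 1: Stepper starts at 5, increments by 4, for 3 steps:
  Yield 5, then current += 4
  Yield 9, then current += 4
  Yield 13, then current += 4
Therefore out = [5, 9, 13].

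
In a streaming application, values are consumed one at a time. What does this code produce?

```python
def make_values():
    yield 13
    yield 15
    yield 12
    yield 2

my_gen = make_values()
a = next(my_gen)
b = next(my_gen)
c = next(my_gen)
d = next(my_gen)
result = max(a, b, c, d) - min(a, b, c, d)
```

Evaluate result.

Step 1: Create generator and consume all values:
  a = next(my_gen) = 13
  b = next(my_gen) = 15
  c = next(my_gen) = 12
  d = next(my_gen) = 2
Step 2: max = 15, min = 2, result = 15 - 2 = 13.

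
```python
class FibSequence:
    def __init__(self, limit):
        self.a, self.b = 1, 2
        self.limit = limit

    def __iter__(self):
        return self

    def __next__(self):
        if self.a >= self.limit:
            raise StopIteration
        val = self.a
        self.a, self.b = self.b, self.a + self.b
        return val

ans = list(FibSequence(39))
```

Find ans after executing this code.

Step 1: Fibonacci-like sequence (a=1, b=2) until >= 39:
  Yield 1, then a,b = 2,3
  Yield 2, then a,b = 3,5
  Yield 3, then a,b = 5,8
  Yield 5, then a,b = 8,13
  Yield 8, then a,b = 13,21
  Yield 13, then a,b = 21,34
  Yield 21, then a,b = 34,55
  Yield 34, then a,b = 55,89
Step 2: 55 >= 39, stop.
Therefore ans = [1, 2, 3, 5, 8, 13, 21, 34].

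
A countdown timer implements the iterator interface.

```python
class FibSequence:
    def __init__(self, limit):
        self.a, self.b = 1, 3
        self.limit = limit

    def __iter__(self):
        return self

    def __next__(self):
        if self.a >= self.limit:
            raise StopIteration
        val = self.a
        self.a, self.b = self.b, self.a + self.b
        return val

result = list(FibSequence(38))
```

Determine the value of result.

Step 1: Fibonacci-like sequence (a=1, b=3) until >= 38:
  Yield 1, then a,b = 3,4
  Yield 3, then a,b = 4,7
  Yield 4, then a,b = 7,11
  Yield 7, then a,b = 11,18
  Yield 11, then a,b = 18,29
  Yield 18, then a,b = 29,47
  Yield 29, then a,b = 47,76
Step 2: 47 >= 38, stop.
Therefore result = [1, 3, 4, 7, 11, 18, 29].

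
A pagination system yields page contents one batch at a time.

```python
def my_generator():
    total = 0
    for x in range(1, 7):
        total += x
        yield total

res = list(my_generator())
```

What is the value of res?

Step 1: Generator accumulates running sum:
  x=1: total = 1, yield 1
  x=2: total = 3, yield 3
  x=3: total = 6, yield 6
  x=4: total = 10, yield 10
  x=5: total = 15, yield 15
  x=6: total = 21, yield 21
Therefore res = [1, 3, 6, 10, 15, 21].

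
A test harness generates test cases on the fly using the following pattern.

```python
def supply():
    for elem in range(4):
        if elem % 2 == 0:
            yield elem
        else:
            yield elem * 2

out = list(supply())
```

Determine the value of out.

Step 1: For each elem in range(4), yield elem if even, else elem*2:
  elem=0 (even): yield 0
  elem=1 (odd): yield 1*2 = 2
  elem=2 (even): yield 2
  elem=3 (odd): yield 3*2 = 6
Therefore out = [0, 2, 2, 6].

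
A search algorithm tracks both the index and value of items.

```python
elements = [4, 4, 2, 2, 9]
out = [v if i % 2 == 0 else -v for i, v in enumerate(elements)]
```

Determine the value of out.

Step 1: For each (i, v), keep v if i is even, negate if odd:
  i=0 (even): keep 4
  i=1 (odd): negate to -4
  i=2 (even): keep 2
  i=3 (odd): negate to -2
  i=4 (even): keep 9
Therefore out = [4, -4, 2, -2, 9].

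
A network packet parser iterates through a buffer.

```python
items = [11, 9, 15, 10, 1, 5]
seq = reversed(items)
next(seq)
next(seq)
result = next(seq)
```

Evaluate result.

Step 1: reversed([11, 9, 15, 10, 1, 5]) gives iterator: [5, 1, 10, 15, 9, 11].
Step 2: First next() = 5, second next() = 1.
Step 3: Third next() = 10.
Therefore result = 10.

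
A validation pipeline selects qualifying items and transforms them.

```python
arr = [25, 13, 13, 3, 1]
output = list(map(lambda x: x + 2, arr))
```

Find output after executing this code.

Step 1: Apply lambda x: x + 2 to each element:
  25 -> 27
  13 -> 15
  13 -> 15
  3 -> 5
  1 -> 3
Therefore output = [27, 15, 15, 5, 3].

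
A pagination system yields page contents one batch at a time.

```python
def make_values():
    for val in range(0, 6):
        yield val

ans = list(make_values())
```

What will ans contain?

Step 1: The generator yields each value from range(0, 6).
Step 2: list() consumes all yields: [0, 1, 2, 3, 4, 5].
Therefore ans = [0, 1, 2, 3, 4, 5].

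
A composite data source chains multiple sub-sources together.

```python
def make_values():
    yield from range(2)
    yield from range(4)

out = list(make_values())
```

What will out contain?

Step 1: Trace yields in order:
  yield 0
  yield 1
  yield 0
  yield 1
  yield 2
  yield 3
Therefore out = [0, 1, 0, 1, 2, 3].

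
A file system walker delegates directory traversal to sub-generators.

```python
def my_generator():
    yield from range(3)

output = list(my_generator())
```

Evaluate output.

Step 1: yield from delegates to the iterable, yielding each element.
Step 2: Collected values: [0, 1, 2].
Therefore output = [0, 1, 2].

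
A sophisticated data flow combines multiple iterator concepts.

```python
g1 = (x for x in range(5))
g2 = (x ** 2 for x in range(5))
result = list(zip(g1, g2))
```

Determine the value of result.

Step 1: g1 produces [0, 1, 2, 3, 4].
Step 2: g2 produces [0, 1, 4, 9, 16].
Step 3: zip pairs them: [(0, 0), (1, 1), (2, 4), (3, 9), (4, 16)].
Therefore result = [(0, 0), (1, 1), (2, 4), (3, 9), (4, 16)].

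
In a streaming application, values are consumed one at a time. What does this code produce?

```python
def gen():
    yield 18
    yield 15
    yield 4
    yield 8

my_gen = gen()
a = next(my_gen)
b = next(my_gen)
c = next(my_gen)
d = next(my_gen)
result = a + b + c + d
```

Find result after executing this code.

Step 1: Create generator and consume all values:
  a = next(my_gen) = 18
  b = next(my_gen) = 15
  c = next(my_gen) = 4
  d = next(my_gen) = 8
Step 2: result = 18 + 15 + 4 + 8 = 45.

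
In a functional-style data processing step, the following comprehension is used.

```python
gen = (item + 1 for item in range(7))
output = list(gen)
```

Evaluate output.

Step 1: For each item in range(7), compute item+1:
  item=0: 0+1 = 1
  item=1: 1+1 = 2
  item=2: 2+1 = 3
  item=3: 3+1 = 4
  item=4: 4+1 = 5
  item=5: 5+1 = 6
  item=6: 6+1 = 7
Therefore output = [1, 2, 3, 4, 5, 6, 7].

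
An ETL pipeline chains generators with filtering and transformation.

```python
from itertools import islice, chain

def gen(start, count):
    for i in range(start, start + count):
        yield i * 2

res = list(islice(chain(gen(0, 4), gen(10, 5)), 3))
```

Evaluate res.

Step 1: gen(0, 4) yields [0, 2, 4, 6].
Step 2: gen(10, 5) yields [20, 22, 24, 26, 28].
Step 3: chain concatenates: [0, 2, 4, 6, 20, 22, 24, 26, 28].
Step 4: islice takes first 3: [0, 2, 4].
Therefore res = [0, 2, 4].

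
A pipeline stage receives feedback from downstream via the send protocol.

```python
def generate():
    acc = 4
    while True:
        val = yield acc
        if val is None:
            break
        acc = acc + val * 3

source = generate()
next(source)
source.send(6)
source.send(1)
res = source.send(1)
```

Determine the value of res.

Step 1: next() -> yield acc=4.
Step 2: send(6) -> val=6, acc = 4 + 6*3 = 22, yield 22.
Step 3: send(1) -> val=1, acc = 22 + 1*3 = 25, yield 25.
Step 4: send(1) -> val=1, acc = 25 + 1*3 = 28, yield 28.
Therefore res = 28.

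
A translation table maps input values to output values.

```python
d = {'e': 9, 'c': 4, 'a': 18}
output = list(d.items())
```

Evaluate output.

Step 1: d.items() returns (key, value) pairs in insertion order.
Therefore output = [('e', 9), ('c', 4), ('a', 18)].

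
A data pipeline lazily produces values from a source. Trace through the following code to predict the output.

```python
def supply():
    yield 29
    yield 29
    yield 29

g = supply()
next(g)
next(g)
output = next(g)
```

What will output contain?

Step 1: supply() creates a generator.
Step 2: next(g) yields 29 (consumed and discarded).
Step 3: next(g) yields 29 (consumed and discarded).
Step 4: next(g) yields 29, assigned to output.
Therefore output = 29.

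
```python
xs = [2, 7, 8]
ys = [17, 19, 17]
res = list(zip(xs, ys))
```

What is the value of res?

Step 1: zip pairs elements at same index:
  Index 0: (2, 17)
  Index 1: (7, 19)
  Index 2: (8, 17)
Therefore res = [(2, 17), (7, 19), (8, 17)].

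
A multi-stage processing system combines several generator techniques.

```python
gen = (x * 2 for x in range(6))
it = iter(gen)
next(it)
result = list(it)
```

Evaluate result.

Step 1: Generator produces [0, 2, 4, 6, 8, 10].
Step 2: next(it) consumes first element (0).
Step 3: list(it) collects remaining: [2, 4, 6, 8, 10].
Therefore result = [2, 4, 6, 8, 10].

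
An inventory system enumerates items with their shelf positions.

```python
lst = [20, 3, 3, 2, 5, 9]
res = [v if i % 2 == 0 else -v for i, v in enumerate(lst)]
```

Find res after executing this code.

Step 1: For each (i, v), keep v if i is even, negate if odd:
  i=0 (even): keep 20
  i=1 (odd): negate to -3
  i=2 (even): keep 3
  i=3 (odd): negate to -2
  i=4 (even): keep 5
  i=5 (odd): negate to -9
Therefore res = [20, -3, 3, -2, 5, -9].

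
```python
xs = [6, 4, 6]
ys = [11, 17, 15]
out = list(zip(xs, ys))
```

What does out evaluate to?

Step 1: zip pairs elements at same index:
  Index 0: (6, 11)
  Index 1: (4, 17)
  Index 2: (6, 15)
Therefore out = [(6, 11), (4, 17), (6, 15)].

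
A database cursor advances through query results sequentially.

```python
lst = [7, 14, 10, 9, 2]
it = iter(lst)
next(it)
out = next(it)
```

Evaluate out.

Step 1: Create iterator over [7, 14, 10, 9, 2].
Step 2: next() consumes 7.
Step 3: next() returns 14.
Therefore out = 14.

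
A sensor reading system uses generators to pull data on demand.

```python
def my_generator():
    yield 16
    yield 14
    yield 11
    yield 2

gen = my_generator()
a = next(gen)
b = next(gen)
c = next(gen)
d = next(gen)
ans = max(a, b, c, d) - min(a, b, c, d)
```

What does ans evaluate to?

Step 1: Create generator and consume all values:
  a = next(gen) = 16
  b = next(gen) = 14
  c = next(gen) = 11
  d = next(gen) = 2
Step 2: max = 16, min = 2, ans = 16 - 2 = 14.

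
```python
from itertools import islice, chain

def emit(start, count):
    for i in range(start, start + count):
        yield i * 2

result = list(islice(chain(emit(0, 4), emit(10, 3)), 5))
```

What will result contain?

Step 1: emit(0, 4) yields [0, 2, 4, 6].
Step 2: emit(10, 3) yields [20, 22, 24].
Step 3: chain concatenates: [0, 2, 4, 6, 20, 22, 24].
Step 4: islice takes first 5: [0, 2, 4, 6, 20].
Therefore result = [0, 2, 4, 6, 20].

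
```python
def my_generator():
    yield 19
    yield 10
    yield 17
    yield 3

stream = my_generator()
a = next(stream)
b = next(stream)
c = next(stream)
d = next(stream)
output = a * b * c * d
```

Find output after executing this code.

Step 1: Create generator and consume all values:
  a = next(stream) = 19
  b = next(stream) = 10
  c = next(stream) = 17
  d = next(stream) = 3
Step 2: output = 19 * 10 * 17 * 3 = 9690.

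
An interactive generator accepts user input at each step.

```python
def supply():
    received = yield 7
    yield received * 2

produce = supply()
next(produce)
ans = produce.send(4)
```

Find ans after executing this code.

Step 1: next(produce) advances to first yield, producing 7.
Step 2: send(4) resumes, received = 4.
Step 3: yield received * 2 = 4 * 2 = 8.
Therefore ans = 8.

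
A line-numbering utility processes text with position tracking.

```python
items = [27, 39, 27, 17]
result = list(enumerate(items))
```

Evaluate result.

Step 1: enumerate pairs each element with its index:
  (0, 27)
  (1, 39)
  (2, 27)
  (3, 17)
Therefore result = [(0, 27), (1, 39), (2, 27), (3, 17)].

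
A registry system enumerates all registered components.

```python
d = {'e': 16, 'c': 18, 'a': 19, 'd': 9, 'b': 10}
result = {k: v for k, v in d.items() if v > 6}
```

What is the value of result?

Step 1: Filter items where value > 6:
  'e': 16 > 6: kept
  'c': 18 > 6: kept
  'a': 19 > 6: kept
  'd': 9 > 6: kept
  'b': 10 > 6: kept
Therefore result = {'e': 16, 'c': 18, 'a': 19, 'd': 9, 'b': 10}.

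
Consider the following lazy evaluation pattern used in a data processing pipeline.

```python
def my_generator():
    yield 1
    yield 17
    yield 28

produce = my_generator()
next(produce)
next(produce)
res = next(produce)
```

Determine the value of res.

Step 1: my_generator() creates a generator.
Step 2: next(produce) yields 1 (consumed and discarded).
Step 3: next(produce) yields 17 (consumed and discarded).
Step 4: next(produce) yields 28, assigned to res.
Therefore res = 28.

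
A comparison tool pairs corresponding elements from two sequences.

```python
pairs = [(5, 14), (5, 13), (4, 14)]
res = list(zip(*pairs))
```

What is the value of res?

Step 1: zip(*pairs) transposes: unzips [(5, 14), (5, 13), (4, 14)] into separate sequences.
Step 2: First elements: (5, 5, 4), second elements: (14, 13, 14).
Therefore res = [(5, 5, 4), (14, 13, 14)].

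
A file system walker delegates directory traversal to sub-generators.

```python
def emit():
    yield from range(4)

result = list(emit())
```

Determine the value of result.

Step 1: yield from delegates to the iterable, yielding each element.
Step 2: Collected values: [0, 1, 2, 3].
Therefore result = [0, 1, 2, 3].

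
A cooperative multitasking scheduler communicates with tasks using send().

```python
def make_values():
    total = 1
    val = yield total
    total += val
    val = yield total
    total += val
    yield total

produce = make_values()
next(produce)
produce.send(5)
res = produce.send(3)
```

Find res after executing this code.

Step 1: next() -> yield total=1.
Step 2: send(5) -> val=5, total = 1+5 = 6, yield 6.
Step 3: send(3) -> val=3, total = 6+3 = 9, yield 9.
Therefore res = 9.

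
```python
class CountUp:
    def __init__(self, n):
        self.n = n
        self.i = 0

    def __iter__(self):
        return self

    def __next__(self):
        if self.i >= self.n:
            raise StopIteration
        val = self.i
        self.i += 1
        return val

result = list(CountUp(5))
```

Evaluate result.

Step 1: CountUp(5) creates an iterator counting 0 to 4.
Step 2: list() consumes all values: [0, 1, 2, 3, 4].
Therefore result = [0, 1, 2, 3, 4].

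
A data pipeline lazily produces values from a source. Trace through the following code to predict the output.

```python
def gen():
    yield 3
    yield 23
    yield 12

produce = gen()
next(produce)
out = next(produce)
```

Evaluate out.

Step 1: gen() creates a generator.
Step 2: next(produce) yields 3 (consumed and discarded).
Step 3: next(produce) yields 23, assigned to out.
Therefore out = 23.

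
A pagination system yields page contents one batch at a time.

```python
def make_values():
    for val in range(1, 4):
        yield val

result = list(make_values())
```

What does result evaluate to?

Step 1: The generator yields each value from range(1, 4).
Step 2: list() consumes all yields: [1, 2, 3].
Therefore result = [1, 2, 3].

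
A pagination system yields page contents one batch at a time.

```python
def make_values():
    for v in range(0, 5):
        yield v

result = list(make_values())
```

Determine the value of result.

Step 1: The generator yields each value from range(0, 5).
Step 2: list() consumes all yields: [0, 1, 2, 3, 4].
Therefore result = [0, 1, 2, 3, 4].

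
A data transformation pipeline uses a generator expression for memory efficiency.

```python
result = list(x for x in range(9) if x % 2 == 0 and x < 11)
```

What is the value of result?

Step 1: Filter range(9) where x % 2 == 0 and x < 11:
  x=0: both conditions met, included
  x=1: excluded (1 % 2 != 0)
  x=2: both conditions met, included
  x=3: excluded (3 % 2 != 0)
  x=4: both conditions met, included
  x=5: excluded (5 % 2 != 0)
  x=6: both conditions met, included
  x=7: excluded (7 % 2 != 0)
  x=8: both conditions met, included
Therefore result = [0, 2, 4, 6, 8].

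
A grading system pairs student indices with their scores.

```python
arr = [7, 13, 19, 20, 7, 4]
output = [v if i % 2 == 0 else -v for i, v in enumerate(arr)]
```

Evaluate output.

Step 1: For each (i, v), keep v if i is even, negate if odd:
  i=0 (even): keep 7
  i=1 (odd): negate to -13
  i=2 (even): keep 19
  i=3 (odd): negate to -20
  i=4 (even): keep 7
  i=5 (odd): negate to -4
Therefore output = [7, -13, 19, -20, 7, -4].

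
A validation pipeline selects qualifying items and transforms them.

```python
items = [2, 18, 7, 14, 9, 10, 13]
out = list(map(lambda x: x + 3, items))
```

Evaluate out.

Step 1: Apply lambda x: x + 3 to each element:
  2 -> 5
  18 -> 21
  7 -> 10
  14 -> 17
  9 -> 12
  10 -> 13
  13 -> 16
Therefore out = [5, 21, 10, 17, 12, 13, 16].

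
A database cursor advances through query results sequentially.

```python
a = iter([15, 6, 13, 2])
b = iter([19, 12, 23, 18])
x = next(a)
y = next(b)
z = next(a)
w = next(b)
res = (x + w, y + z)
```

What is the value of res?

Step 1: a iterates [15, 6, 13, 2], b iterates [19, 12, 23, 18].
Step 2: x = next(a) = 15, y = next(b) = 19.
Step 3: z = next(a) = 6, w = next(b) = 12.
Step 4: res = (15 + 12, 19 + 6) = (27, 25).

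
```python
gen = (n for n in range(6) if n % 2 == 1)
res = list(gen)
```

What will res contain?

Step 1: Filter range(6) keeping only odd values:
  n=0: even, excluded
  n=1: odd, included
  n=2: even, excluded
  n=3: odd, included
  n=4: even, excluded
  n=5: odd, included
Therefore res = [1, 3, 5].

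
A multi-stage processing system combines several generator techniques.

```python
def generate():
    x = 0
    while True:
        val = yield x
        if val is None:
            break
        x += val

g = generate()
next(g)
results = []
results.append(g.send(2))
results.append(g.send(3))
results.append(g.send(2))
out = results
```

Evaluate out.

Step 1: next(g) -> yield 0.
Step 2: send(2) -> x = 2, yield 2.
Step 3: send(3) -> x = 5, yield 5.
Step 4: send(2) -> x = 7, yield 7.
Therefore out = [2, 5, 7].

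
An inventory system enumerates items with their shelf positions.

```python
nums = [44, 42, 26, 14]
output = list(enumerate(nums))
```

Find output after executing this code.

Step 1: enumerate pairs each element with its index:
  (0, 44)
  (1, 42)
  (2, 26)
  (3, 14)
Therefore output = [(0, 44), (1, 42), (2, 26), (3, 14)].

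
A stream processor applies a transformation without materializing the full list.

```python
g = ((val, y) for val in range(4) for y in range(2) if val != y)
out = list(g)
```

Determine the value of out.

Step 1: Nested generator over range(4) x range(2) where val != y:
  (0, 0): excluded (val == y)
  (0, 1): included
  (1, 0): included
  (1, 1): excluded (val == y)
  (2, 0): included
  (2, 1): included
  (3, 0): included
  (3, 1): included
Therefore out = [(0, 1), (1, 0), (2, 0), (2, 1), (3, 0), (3, 1)].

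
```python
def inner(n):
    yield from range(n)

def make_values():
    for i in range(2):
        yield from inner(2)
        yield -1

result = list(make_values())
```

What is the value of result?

Step 1: For each i in range(2):
  i=0: yield from inner(2) -> [0, 1], then yield -1
  i=1: yield from inner(2) -> [0, 1], then yield -1
Therefore result = [0, 1, -1, 0, 1, -1].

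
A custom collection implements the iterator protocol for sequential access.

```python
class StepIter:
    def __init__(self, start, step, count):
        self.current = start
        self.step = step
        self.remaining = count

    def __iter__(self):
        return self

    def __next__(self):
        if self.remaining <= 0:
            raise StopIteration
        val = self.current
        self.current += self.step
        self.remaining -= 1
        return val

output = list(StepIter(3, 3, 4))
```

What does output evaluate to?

Step 1: StepIter starts at 3, increments by 3, for 4 steps:
  Yield 3, then current += 3
  Yield 6, then current += 3
  Yield 9, then current += 3
  Yield 12, then current += 3
Therefore output = [3, 6, 9, 12].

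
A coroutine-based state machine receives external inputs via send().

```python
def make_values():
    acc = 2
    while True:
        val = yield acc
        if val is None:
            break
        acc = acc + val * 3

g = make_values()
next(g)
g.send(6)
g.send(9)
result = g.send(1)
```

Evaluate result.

Step 1: next() -> yield acc=2.
Step 2: send(6) -> val=6, acc = 2 + 6*3 = 20, yield 20.
Step 3: send(9) -> val=9, acc = 20 + 9*3 = 47, yield 47.
Step 4: send(1) -> val=1, acc = 47 + 1*3 = 50, yield 50.
Therefore result = 50.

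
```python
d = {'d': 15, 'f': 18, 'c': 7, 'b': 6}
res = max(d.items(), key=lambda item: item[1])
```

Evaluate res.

Step 1: Find item with maximum value:
  ('d', 15)
  ('f', 18)
  ('c', 7)
  ('b', 6)
Step 2: Maximum value is 18 at key 'f'.
Therefore res = ('f', 18).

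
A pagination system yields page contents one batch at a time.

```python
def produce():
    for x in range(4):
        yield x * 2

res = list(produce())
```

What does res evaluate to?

Step 1: For each x in range(4), yield x * 2:
  x=0: yield 0 * 2 = 0
  x=1: yield 1 * 2 = 2
  x=2: yield 2 * 2 = 4
  x=3: yield 3 * 2 = 6
Therefore res = [0, 2, 4, 6].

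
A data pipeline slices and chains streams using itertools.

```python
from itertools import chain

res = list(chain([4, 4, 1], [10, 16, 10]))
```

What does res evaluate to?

Step 1: chain() concatenates iterables: [4, 4, 1] + [10, 16, 10].
Therefore res = [4, 4, 1, 10, 16, 10].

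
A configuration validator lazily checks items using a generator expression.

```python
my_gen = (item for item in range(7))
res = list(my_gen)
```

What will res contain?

Step 1: Generator expression iterates range(7): [0, 1, 2, 3, 4, 5, 6].
Step 2: list() collects all values.
Therefore res = [0, 1, 2, 3, 4, 5, 6].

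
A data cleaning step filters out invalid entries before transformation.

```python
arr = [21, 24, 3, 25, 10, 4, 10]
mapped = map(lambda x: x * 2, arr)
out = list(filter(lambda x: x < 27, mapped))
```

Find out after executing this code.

Step 1: Map x * 2:
  21 -> 42
  24 -> 48
  3 -> 6
  25 -> 50
  10 -> 20
  4 -> 8
  10 -> 20
Step 2: Filter for < 27:
  42: removed
  48: removed
  6: kept
  50: removed
  20: kept
  8: kept
  20: kept
Therefore out = [6, 20, 8, 20].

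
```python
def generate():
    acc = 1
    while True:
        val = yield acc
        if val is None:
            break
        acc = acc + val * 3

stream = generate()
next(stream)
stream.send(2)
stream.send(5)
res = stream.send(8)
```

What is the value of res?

Step 1: next() -> yield acc=1.
Step 2: send(2) -> val=2, acc = 1 + 2*3 = 7, yield 7.
Step 3: send(5) -> val=5, acc = 7 + 5*3 = 22, yield 22.
Step 4: send(8) -> val=8, acc = 22 + 8*3 = 46, yield 46.
Therefore res = 46.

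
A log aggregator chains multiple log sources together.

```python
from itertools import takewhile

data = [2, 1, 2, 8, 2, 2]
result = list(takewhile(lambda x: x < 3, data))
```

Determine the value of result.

Step 1: takewhile stops at first element >= 3:
  2 < 3: take
  1 < 3: take
  2 < 3: take
  8 >= 3: stop
Therefore result = [2, 1, 2].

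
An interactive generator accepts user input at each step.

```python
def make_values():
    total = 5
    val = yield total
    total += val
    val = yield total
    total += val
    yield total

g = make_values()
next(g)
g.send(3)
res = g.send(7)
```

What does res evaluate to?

Step 1: next() -> yield total=5.
Step 2: send(3) -> val=3, total = 5+3 = 8, yield 8.
Step 3: send(7) -> val=7, total = 8+7 = 15, yield 15.
Therefore res = 15.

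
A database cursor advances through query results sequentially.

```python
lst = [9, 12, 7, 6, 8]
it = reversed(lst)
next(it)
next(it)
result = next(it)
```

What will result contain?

Step 1: reversed([9, 12, 7, 6, 8]) gives iterator: [8, 6, 7, 12, 9].
Step 2: First next() = 8, second next() = 6.
Step 3: Third next() = 7.
Therefore result = 7.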